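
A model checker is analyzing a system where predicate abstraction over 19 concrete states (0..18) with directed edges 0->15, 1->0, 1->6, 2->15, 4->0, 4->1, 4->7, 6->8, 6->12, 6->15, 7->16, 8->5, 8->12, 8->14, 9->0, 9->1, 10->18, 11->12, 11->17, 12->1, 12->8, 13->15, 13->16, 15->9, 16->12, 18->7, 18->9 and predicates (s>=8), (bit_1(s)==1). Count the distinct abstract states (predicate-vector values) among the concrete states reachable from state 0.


BFS from 0:
Concrete reachable: {0, 1, 5, 6, 8, 9, 12, 14, 15}
Abstract via predicates (s>=8), (bit_1(s)==1):
  (0,0) <- {0, 1, 5}
  (0,1) <- {6}
  (1,0) <- {8, 9, 12}
  (1,1) <- {14, 15}
Distinct abstract states = 4

4


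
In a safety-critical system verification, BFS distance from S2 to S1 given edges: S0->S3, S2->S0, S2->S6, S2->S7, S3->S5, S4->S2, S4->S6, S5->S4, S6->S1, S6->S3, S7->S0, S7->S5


BFS layer-by-layer from S2:
  dist 0: {S2}
  dist 1: {S0, S6, S7}
  dist 2: {S1, S3, S5}
  -> S1 reached at distance 2
Shortest path length = 2

2


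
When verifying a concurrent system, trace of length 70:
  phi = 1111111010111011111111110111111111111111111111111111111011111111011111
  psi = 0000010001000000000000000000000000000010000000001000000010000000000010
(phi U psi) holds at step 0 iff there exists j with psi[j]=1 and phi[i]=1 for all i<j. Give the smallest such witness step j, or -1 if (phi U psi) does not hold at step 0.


(phi U psi) at 0: need smallest j with psi[j]=1 and phi[i]=1 for all i in [0,j).
Scan from step 0:
  step 0: phi=1, psi=0 -> continue
  step 1: phi=1, psi=0 -> continue
  step 2: phi=1, psi=0 -> continue
  step 3: phi=1, psi=0 -> continue
  step 5: psi=1 and phi held for [0,5) -> witness found
Witness step = 5

5


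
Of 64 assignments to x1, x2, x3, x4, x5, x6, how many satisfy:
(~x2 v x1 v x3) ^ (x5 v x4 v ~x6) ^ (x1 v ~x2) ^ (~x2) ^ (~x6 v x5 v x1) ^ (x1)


CNF with 6 clauses over 6 vars (64 assignments).
An assignment satisfies CNF iff every clause has >=1 true literal.
Check each row (bits = x1,x2,x3,x4,x5,x6; clause T/F shown):
  row 0 [000000]: clauses=TTTTTF -> 0
  row 1 [000001]: clauses=TFTTFF -> 0
  row 2 [000010]: clauses=TTTTTF -> 0
  row 3 [000011]: clauses=TTTTTF -> 0
  row 4 [000100]: clauses=TTTTTF -> 0
  (every remaining row is evaluated the same way; all 64 results are listed next)
Full result column, 8 rows per line (x1,x2,x3 fixed per line; x4,x5,x6 runs 000..111 left to right):
  rows 0-7 [x1,x2,x3=000]: 00000000  (ones: 0)
  rows 8-15 [x1,x2,x3=001]: 00000000  (ones: 0)
  rows 16-23 [x1,x2,x3=010]: 00000000  (ones: 0)
  rows 24-31 [x1,x2,x3=011]: 00000000  (ones: 0)
  rows 32-39 [x1,x2,x3=100]: 10111111  (ones: 7)
  rows 40-47 [x1,x2,x3=101]: 10111111  (ones: 7)
  rows 48-55 [x1,x2,x3=110]: 00000000  (ones: 0)
  rows 56-63 [x1,x2,x3=111]: 00000000  (ones: 0)
Satisfying assignments = 0+0+0+0+7+7+0+0 = 14

14


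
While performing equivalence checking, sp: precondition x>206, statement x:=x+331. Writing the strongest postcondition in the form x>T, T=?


Formula: sp(P, x:=E) = exists old_x. (x = E[old_x/x]) AND P[old_x/x] (old_x is the value of x before the assignment; eliminate old_x by solving x = E[old_x/x] for old_x)
Step 1: Precondition P: x>206, i.e. old_x > 206
Step 2: Assignment gives x = old_x + 331, so old_x = x - 331
Step 3: Substitute into P: x - 331 > 206
Step 4: Simplify: x > 206+331 = 537

537


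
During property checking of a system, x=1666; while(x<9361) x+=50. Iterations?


Step 1: x goes from 1666 toward 9361 by 50; the body runs while x<9361, so iterations = ceil((bound-start)/step)
Step 2: Distance=7695
Step 3: ceil(7695/50)=154

154


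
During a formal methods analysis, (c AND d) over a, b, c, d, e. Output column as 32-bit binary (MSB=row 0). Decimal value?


Formula: (c AND d) over a, b, c, d, e (32 rows)
Evaluate each row (bits = a,b,c,d,e, MSB first):
  row 0 [00000]: (0 AND 0) -> 0
  row 1 [00001]: (0 AND 0) -> 0
  row 2 [00010]: (0 AND 1) -> 0
  row 3 [00011]: (0 AND 1) -> 0
  row 4 [00100]: (1 AND 0) -> 0
  row 5 [00101]: (1 AND 0) -> 0
  row 6 [00110]: (1 AND 1) -> 1
  row 7 [00111]: (1 AND 1) -> 1
  row 8 [01000]: (0 AND 0) -> 0
  row 9 [01001]: (0 AND 0) -> 0
  row 10 [01010]: (0 AND 1) -> 0
  row 11 [01011]: (0 AND 1) -> 0
  row 12 [01100]: (1 AND 0) -> 0
  row 13 [01101]: (1 AND 0) -> 0
  row 14 [01110]: (1 AND 1) -> 1
  row 15 [01111]: (1 AND 1) -> 1
  row 16 [10000]: (0 AND 0) -> 0
  row 17 [10001]: (0 AND 0) -> 0
  row 18 [10010]: (0 AND 1) -> 0
  row 19 [10011]: (0 AND 1) -> 0
  row 20 [10100]: (1 AND 0) -> 0
  row 21 [10101]: (1 AND 0) -> 0
  row 22 [10110]: (1 AND 1) -> 1
  row 23 [10111]: (1 AND 1) -> 1
  row 24 [11000]: (0 AND 0) -> 0
  row 25 [11001]: (0 AND 0) -> 0
  row 26 [11010]: (0 AND 1) -> 0
  row 27 [11011]: (0 AND 1) -> 0
  row 28 [11100]: (1 AND 0) -> 0
  row 29 [11101]: (1 AND 0) -> 0
  row 30 [11110]: (1 AND 1) -> 1
  row 31 [11111]: (1 AND 1) -> 1
Full result column, 4 rows per line (a,b,c fixed per line; d,e runs 00..11 left to right):
  rows 0-3 [a,b,c=000]: 0000  = hex 0
  rows 4-7 [a,b,c=001]: 0011  = hex 3
  rows 8-11 [a,b,c=010]: 0000  = hex 0
  rows 12-15 [a,b,c=011]: 0011  = hex 3
  rows 16-19 [a,b,c=100]: 0000  = hex 0
  rows 20-23 [a,b,c=101]: 0011  = hex 3
  rows 24-27 [a,b,c=110]: 0000  = hex 0
  rows 28-31 [a,b,c=111]: 0011  = hex 3
Output column (row 0 .. row 31) = 00000011000000110000001100000011
Output column grouped in 4s = 0000 0011 0000 0011 0000 0011 0000 0011 = 0x03030303
Convert to decimal digit by digit (value = value*16 + digit):
  0 -> 0
  0*16 + 3 = 3
  3*16 + 0 = 48
  48*16 + 3 = 771
  771*16 + 0 = 12336
  12336*16 + 3 = 197379
  197379*16 + 0 = 3158064
  3158064*16 + 3 = 50529027
Decimal = 50529027

50529027


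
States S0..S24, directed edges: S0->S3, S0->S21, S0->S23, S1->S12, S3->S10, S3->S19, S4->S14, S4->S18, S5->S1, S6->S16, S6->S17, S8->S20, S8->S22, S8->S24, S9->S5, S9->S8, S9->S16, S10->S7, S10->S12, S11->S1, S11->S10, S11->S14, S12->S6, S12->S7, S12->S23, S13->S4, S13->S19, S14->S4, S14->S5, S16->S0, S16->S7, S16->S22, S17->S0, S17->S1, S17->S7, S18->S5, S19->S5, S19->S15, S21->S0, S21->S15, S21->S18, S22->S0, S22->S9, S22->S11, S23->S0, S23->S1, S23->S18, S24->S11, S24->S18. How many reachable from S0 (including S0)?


BFS from S0:
  layer 0: {S0}
  layer 1: {S3, S21, S23}
  layer 2: {S1, S10, S15, S18, S19}
  layer 3: {S5, S7, S12}
  layer 4: {S6}
  layer 5: {S16, S17}
  layer 6: {S22}
  layer 7: {S9, S11}
  layer 8: {S8, S14}
  layer 9: {S4, S20, S24}
Reachable set: {S0, S1, S3, S4, S5, S6, S7, S8, S9, S10, S11, S12, S14, S15, S16, S17, S18, S19, S20, S21, S22, S23, S24}
Count = 23

23


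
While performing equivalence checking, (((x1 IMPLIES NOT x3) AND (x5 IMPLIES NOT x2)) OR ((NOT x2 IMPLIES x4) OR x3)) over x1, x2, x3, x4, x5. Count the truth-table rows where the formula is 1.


Formula: (((x1 IMPLIES NOT x3) AND (x5 IMPLIES NOT x2)) OR ((NOT x2 IMPLIES x4) OR x3)) over 5 vars (32 rows)
Evaluate each row (x1, x2, x3, x4, x5 as bits, MSB first):
  row 0 [00000]: (((0 IMPLIES NOT 0) AND (0 IMPLIES NOT 0)) OR ((NOT 0 IMPLIES 0) OR 0)) -> 1
  row 1 [00001]: (((0 IMPLIES NOT 0) AND (1 IMPLIES NOT 0)) OR ((NOT 0 IMPLIES 0) OR 0)) -> 1
  row 2 [00010]: (((0 IMPLIES NOT 0) AND (0 IMPLIES NOT 0)) OR ((NOT 0 IMPLIES 1) OR 0)) -> 1
  row 3 [00011]: (((0 IMPLIES NOT 0) AND (1 IMPLIES NOT 0)) OR ((NOT 0 IMPLIES 1) OR 0)) -> 1
  row 4 [00100]: (((0 IMPLIES NOT 1) AND (0 IMPLIES NOT 0)) OR ((NOT 0 IMPLIES 0) OR 1)) -> 1
  row 5 [00101]: (((0 IMPLIES NOT 1) AND (1 IMPLIES NOT 0)) OR ((NOT 0 IMPLIES 0) OR 1)) -> 1
  row 6 [00110]: (((0 IMPLIES NOT 1) AND (0 IMPLIES NOT 0)) OR ((NOT 0 IMPLIES 1) OR 1)) -> 1
  row 7 [00111]: (((0 IMPLIES NOT 1) AND (1 IMPLIES NOT 0)) OR ((NOT 0 IMPLIES 1) OR 1)) -> 1
  row 8 [01000]: (((0 IMPLIES NOT 0) AND (0 IMPLIES NOT 1)) OR ((NOT 1 IMPLIES 0) OR 0)) -> 1
  row 9 [01001]: (((0 IMPLIES NOT 0) AND (1 IMPLIES NOT 1)) OR ((NOT 1 IMPLIES 0) OR 0)) -> 1
  row 10 [01010]: (((0 IMPLIES NOT 0) AND (0 IMPLIES NOT 1)) OR ((NOT 1 IMPLIES 1) OR 0)) -> 1
  row 11 [01011]: (((0 IMPLIES NOT 0) AND (1 IMPLIES NOT 1)) OR ((NOT 1 IMPLIES 1) OR 0)) -> 1
  row 12 [01100]: (((0 IMPLIES NOT 1) AND (0 IMPLIES NOT 1)) OR ((NOT 1 IMPLIES 0) OR 1)) -> 1
  row 13 [01101]: (((0 IMPLIES NOT 1) AND (1 IMPLIES NOT 1)) OR ((NOT 1 IMPLIES 0) OR 1)) -> 1
  row 14 [01110]: (((0 IMPLIES NOT 1) AND (0 IMPLIES NOT 1)) OR ((NOT 1 IMPLIES 1) OR 1)) -> 1
  row 15 [01111]: (((0 IMPLIES NOT 1) AND (1 IMPLIES NOT 1)) OR ((NOT 1 IMPLIES 1) OR 1)) -> 1
  row 16 [10000]: (((1 IMPLIES NOT 0) AND (0 IMPLIES NOT 0)) OR ((NOT 0 IMPLIES 0) OR 0)) -> 1
  row 17 [10001]: (((1 IMPLIES NOT 0) AND (1 IMPLIES NOT 0)) OR ((NOT 0 IMPLIES 0) OR 0)) -> 1
  row 18 [10010]: (((1 IMPLIES NOT 0) AND (0 IMPLIES NOT 0)) OR ((NOT 0 IMPLIES 1) OR 0)) -> 1
  row 19 [10011]: (((1 IMPLIES NOT 0) AND (1 IMPLIES NOT 0)) OR ((NOT 0 IMPLIES 1) OR 0)) -> 1
  row 20 [10100]: (((1 IMPLIES NOT 1) AND (0 IMPLIES NOT 0)) OR ((NOT 0 IMPLIES 0) OR 1)) -> 1
  row 21 [10101]: (((1 IMPLIES NOT 1) AND (1 IMPLIES NOT 0)) OR ((NOT 0 IMPLIES 0) OR 1)) -> 1
  row 22 [10110]: (((1 IMPLIES NOT 1) AND (0 IMPLIES NOT 0)) OR ((NOT 0 IMPLIES 1) OR 1)) -> 1
  row 23 [10111]: (((1 IMPLIES NOT 1) AND (1 IMPLIES NOT 0)) OR ((NOT 0 IMPLIES 1) OR 1)) -> 1
  row 24 [11000]: (((1 IMPLIES NOT 0) AND (0 IMPLIES NOT 1)) OR ((NOT 1 IMPLIES 0) OR 0)) -> 1
  row 25 [11001]: (((1 IMPLIES NOT 0) AND (1 IMPLIES NOT 1)) OR ((NOT 1 IMPLIES 0) OR 0)) -> 1
  row 26 [11010]: (((1 IMPLIES NOT 0) AND (0 IMPLIES NOT 1)) OR ((NOT 1 IMPLIES 1) OR 0)) -> 1
  row 27 [11011]: (((1 IMPLIES NOT 0) AND (1 IMPLIES NOT 1)) OR ((NOT 1 IMPLIES 1) OR 0)) -> 1
  row 28 [11100]: (((1 IMPLIES NOT 1) AND (0 IMPLIES NOT 1)) OR ((NOT 1 IMPLIES 0) OR 1)) -> 1
  row 29 [11101]: (((1 IMPLIES NOT 1) AND (1 IMPLIES NOT 1)) OR ((NOT 1 IMPLIES 0) OR 1)) -> 1
  row 30 [11110]: (((1 IMPLIES NOT 1) AND (0 IMPLIES NOT 1)) OR ((NOT 1 IMPLIES 1) OR 1)) -> 1
  row 31 [11111]: (((1 IMPLIES NOT 1) AND (1 IMPLIES NOT 1)) OR ((NOT 1 IMPLIES 1) OR 1)) -> 1
Full result column, 8 rows per line (x1,x2 fixed per line; x3,x4,x5 runs 000..111 left to right):
  rows 0-7 [x1,x2=00]: 11111111  (ones: 8)
  rows 8-15 [x1,x2=01]: 11111111  (ones: 8)
  rows 16-23 [x1,x2=10]: 11111111  (ones: 8)
  rows 24-31 [x1,x2=11]: 11111111  (ones: 8)
Count of 1-rows = 8+8+8+8 = 32

32


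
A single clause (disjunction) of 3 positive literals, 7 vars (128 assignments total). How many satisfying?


Step 1: Total=2^7=128
Step 2: Unsat when all 3 false: 2^4=16
Step 3: Sat=128-16=112

112


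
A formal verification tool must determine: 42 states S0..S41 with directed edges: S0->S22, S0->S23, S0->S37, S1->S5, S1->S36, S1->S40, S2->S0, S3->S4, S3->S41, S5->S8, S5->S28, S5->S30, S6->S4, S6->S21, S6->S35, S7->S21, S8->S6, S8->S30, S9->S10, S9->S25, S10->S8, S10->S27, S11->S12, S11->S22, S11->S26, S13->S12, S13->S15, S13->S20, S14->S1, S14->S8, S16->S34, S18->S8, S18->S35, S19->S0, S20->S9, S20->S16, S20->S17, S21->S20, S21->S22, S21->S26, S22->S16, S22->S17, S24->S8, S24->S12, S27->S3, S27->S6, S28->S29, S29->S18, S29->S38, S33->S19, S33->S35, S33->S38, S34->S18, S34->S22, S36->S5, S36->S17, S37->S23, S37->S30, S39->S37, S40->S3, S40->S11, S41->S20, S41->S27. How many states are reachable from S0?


BFS from S0:
  layer 0: {S0}
  layer 1: {S22, S23, S37}
  layer 2: {S16, S17, S30}
  layer 3: {S34}
  layer 4: {S18}
  layer 5: {S8, S35}
  layer 6: {S6}
  layer 7: {S4, S21}
  layer 8: {S20, S26}
  layer 9: {S9}
  layer 10: {S10, S25}
  layer 11: {S27}
  layer 12: {S3}
  layer 13: {S41}
Reachable set: {S0, S3, S4, S6, S8, S9, S10, S16, S17, S18, S20, S21, S22, S23, S25, S26, S27, S30, S34, S35, S37, S41}
Count = 22

22


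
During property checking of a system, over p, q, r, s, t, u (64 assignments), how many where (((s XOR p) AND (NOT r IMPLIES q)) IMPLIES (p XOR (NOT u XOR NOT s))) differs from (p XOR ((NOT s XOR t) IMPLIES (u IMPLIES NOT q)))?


F1 = (((s XOR p) AND (NOT r IMPLIES q)) IMPLIES (p XOR (NOT u XOR NOT s)))
F2 = (p XOR ((NOT s XOR t) IMPLIES (u IMPLIES NOT q)))
Evaluate both on each of 64 rows (bits = p,q,r,s,t,u):
  row 0 [000000]: F1=1 F2=1 -> 0
  row 1 [000001]: F1=1 F2=1 -> 0
  row 2 [000010]: F1=1 F2=1 -> 0
  row 3 [000011]: F1=1 F2=1 -> 0
  row 4 [000100]: F1=1 F2=1 -> 0
  (every remaining row is evaluated the same way; all 64 results are listed next)
Full result column, 8 rows per line (p,q,r fixed per line; s,t,u runs 000..111 left to right):
  rows 0-7 [p,q,r=000]: 00000000  (ones: 0)
  rows 8-15 [p,q,r=001]: 00000101  (ones: 2)
  rows 16-23 [p,q,r=010]: 01000100  (ones: 2)
  rows 24-31 [p,q,r=011]: 01000100  (ones: 2)
  rows 32-39 [p,q,r=100]: 11111111  (ones: 8)
  rows 40-47 [p,q,r=101]: 10101111  (ones: 6)
  rows 48-55 [p,q,r=110]: 11101110  (ones: 6)
  rows 56-63 [p,q,r=111]: 11101110  (ones: 6)
Disagreements = 0+2+2+2+8+6+6+6 = 32

32


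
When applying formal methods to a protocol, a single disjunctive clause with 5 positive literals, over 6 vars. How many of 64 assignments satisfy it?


Step 1: Total=2^6=64
Step 2: Unsat when all 5 false: 2^1=2
Step 3: Sat=64-2=62

62


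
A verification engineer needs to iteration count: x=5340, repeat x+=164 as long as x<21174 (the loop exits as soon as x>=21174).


Step 1: x goes from 5340 toward 21174 by 164; the body runs while x<21174, so iterations = ceil((bound-start)/step)
Step 2: Distance=15834
Step 3: ceil(15834/164)=97

97


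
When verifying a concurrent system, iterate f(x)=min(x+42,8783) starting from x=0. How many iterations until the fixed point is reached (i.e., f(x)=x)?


Step 1: x=0, cap=8783, increment=42
Step 2: x grows by 42 each step until capped at 8783; fixed point is x=8783
Step 3: iterations = ceil(8783/42) = 210

210


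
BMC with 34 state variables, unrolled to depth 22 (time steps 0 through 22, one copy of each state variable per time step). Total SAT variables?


BMC unrolls to depth k, creating one copy of each state var for steps 0..k.
Step count = 22 + 1 = 23 (steps 0 through 22)
Vars per step = 34
Total = 34 * 23 = 782

782


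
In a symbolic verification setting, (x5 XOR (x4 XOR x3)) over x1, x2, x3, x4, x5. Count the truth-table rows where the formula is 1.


Formula: (x5 XOR (x4 XOR x3)) over 5 vars (32 rows)
Evaluate each row (x1, x2, x3, x4, x5 as bits, MSB first):
  row 0 [00000]: (0 XOR (0 XOR 0)) -> 0
  row 1 [00001]: (1 XOR (0 XOR 0)) -> 1
  row 2 [00010]: (0 XOR (1 XOR 0)) -> 1
  row 3 [00011]: (1 XOR (1 XOR 0)) -> 0
  row 4 [00100]: (0 XOR (0 XOR 1)) -> 1
  row 5 [00101]: (1 XOR (0 XOR 1)) -> 0
  row 6 [00110]: (0 XOR (1 XOR 1)) -> 0
  row 7 [00111]: (1 XOR (1 XOR 1)) -> 1
  row 8 [01000]: (0 XOR (0 XOR 0)) -> 0
  row 9 [01001]: (1 XOR (0 XOR 0)) -> 1
  row 10 [01010]: (0 XOR (1 XOR 0)) -> 1
  row 11 [01011]: (1 XOR (1 XOR 0)) -> 0
  row 12 [01100]: (0 XOR (0 XOR 1)) -> 1
  row 13 [01101]: (1 XOR (0 XOR 1)) -> 0
  row 14 [01110]: (0 XOR (1 XOR 1)) -> 0
  row 15 [01111]: (1 XOR (1 XOR 1)) -> 1
  row 16 [10000]: (0 XOR (0 XOR 0)) -> 0
  row 17 [10001]: (1 XOR (0 XOR 0)) -> 1
  row 18 [10010]: (0 XOR (1 XOR 0)) -> 1
  row 19 [10011]: (1 XOR (1 XOR 0)) -> 0
  row 20 [10100]: (0 XOR (0 XOR 1)) -> 1
  row 21 [10101]: (1 XOR (0 XOR 1)) -> 0
  row 22 [10110]: (0 XOR (1 XOR 1)) -> 0
  row 23 [10111]: (1 XOR (1 XOR 1)) -> 1
  row 24 [11000]: (0 XOR (0 XOR 0)) -> 0
  row 25 [11001]: (1 XOR (0 XOR 0)) -> 1
  row 26 [11010]: (0 XOR (1 XOR 0)) -> 1
  row 27 [11011]: (1 XOR (1 XOR 0)) -> 0
  row 28 [11100]: (0 XOR (0 XOR 1)) -> 1
  row 29 [11101]: (1 XOR (0 XOR 1)) -> 0
  row 30 [11110]: (0 XOR (1 XOR 1)) -> 0
  row 31 [11111]: (1 XOR (1 XOR 1)) -> 1
Full result column, 8 rows per line (x1,x2 fixed per line; x3,x4,x5 runs 000..111 left to right):
  rows 0-7 [x1,x2=00]: 01101001  (ones: 4)
  rows 8-15 [x1,x2=01]: 01101001  (ones: 4)
  rows 16-23 [x1,x2=10]: 01101001  (ones: 4)
  rows 24-31 [x1,x2=11]: 01101001  (ones: 4)
Count of 1-rows = 4+4+4+4 = 16

16


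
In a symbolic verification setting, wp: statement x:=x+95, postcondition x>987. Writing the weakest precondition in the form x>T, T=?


Formula: wp(x:=E, P) = P[E/x] (substitute E for x in postcondition)
Step 1: Postcondition: x>987
Step 2: Substitute x+95 for x: x+95>987
Step 3: Solve for x: x > 987-95 = 892

892


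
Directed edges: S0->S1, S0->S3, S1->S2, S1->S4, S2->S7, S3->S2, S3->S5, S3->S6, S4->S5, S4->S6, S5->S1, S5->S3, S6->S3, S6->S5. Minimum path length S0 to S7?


BFS layer-by-layer from S0:
  dist 0: {S0}
  dist 1: {S1, S3}
  dist 2: {S2, S4, S5, S6}
  dist 3: {S7}
  -> S7 reached at distance 3
Shortest path length = 3

3


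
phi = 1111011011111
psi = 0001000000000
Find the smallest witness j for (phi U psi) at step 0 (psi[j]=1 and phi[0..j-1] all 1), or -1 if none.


(phi U psi) at 0: need smallest j with psi[j]=1 and phi[i]=1 for all i in [0,j).
Scan from step 0:
  step 0: phi=1, psi=0 -> continue
  step 1: phi=1, psi=0 -> continue
  step 2: phi=1, psi=0 -> continue
  step 3: psi=1 and phi held for [0,3) -> witness found
Witness step = 3

3


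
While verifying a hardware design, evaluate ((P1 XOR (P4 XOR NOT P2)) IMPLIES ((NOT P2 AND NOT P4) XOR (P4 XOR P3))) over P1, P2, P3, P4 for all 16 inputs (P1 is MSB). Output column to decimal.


Formula: ((P1 XOR (P4 XOR NOT P2)) IMPLIES ((NOT P2 AND NOT P4) XOR (P4 XOR P3))) over P1, P2, P3, P4 (16 rows)
Evaluate each row (bits = P1,P2,P3,P4, MSB first):
  row 0 [0000]: ((0 XOR (0 XOR NOT 0)) IMPLIES ((NOT 0 AND NOT 0) XOR (0 XOR 0))) -> 1
  row 1 [0001]: ((0 XOR (1 XOR NOT 0)) IMPLIES ((NOT 0 AND NOT 1) XOR (1 XOR 0))) -> 1
  row 2 [0010]: ((0 XOR (0 XOR NOT 0)) IMPLIES ((NOT 0 AND NOT 0) XOR (0 XOR 1))) -> 0
  row 3 [0011]: ((0 XOR (1 XOR NOT 0)) IMPLIES ((NOT 0 AND NOT 1) XOR (1 XOR 1))) -> 1
  row 4 [0100]: ((0 XOR (0 XOR NOT 1)) IMPLIES ((NOT 1 AND NOT 0) XOR (0 XOR 0))) -> 1
  row 5 [0101]: ((0 XOR (1 XOR NOT 1)) IMPLIES ((NOT 1 AND NOT 1) XOR (1 XOR 0))) -> 1
  row 6 [0110]: ((0 XOR (0 XOR NOT 1)) IMPLIES ((NOT 1 AND NOT 0) XOR (0 XOR 1))) -> 1
  row 7 [0111]: ((0 XOR (1 XOR NOT 1)) IMPLIES ((NOT 1 AND NOT 1) XOR (1 XOR 1))) -> 0
  row 8 [1000]: ((1 XOR (0 XOR NOT 0)) IMPLIES ((NOT 0 AND NOT 0) XOR (0 XOR 0))) -> 1
  row 9 [1001]: ((1 XOR (1 XOR NOT 0)) IMPLIES ((NOT 0 AND NOT 1) XOR (1 XOR 0))) -> 1
  row 10 [1010]: ((1 XOR (0 XOR NOT 0)) IMPLIES ((NOT 0 AND NOT 0) XOR (0 XOR 1))) -> 1
  row 11 [1011]: ((1 XOR (1 XOR NOT 0)) IMPLIES ((NOT 0 AND NOT 1) XOR (1 XOR 1))) -> 0
  row 12 [1100]: ((1 XOR (0 XOR NOT 1)) IMPLIES ((NOT 1 AND NOT 0) XOR (0 XOR 0))) -> 0
  row 13 [1101]: ((1 XOR (1 XOR NOT 1)) IMPLIES ((NOT 1 AND NOT 1) XOR (1 XOR 0))) -> 1
  row 14 [1110]: ((1 XOR (0 XOR NOT 1)) IMPLIES ((NOT 1 AND NOT 0) XOR (0 XOR 1))) -> 1
  row 15 [1111]: ((1 XOR (1 XOR NOT 1)) IMPLIES ((NOT 1 AND NOT 1) XOR (1 XOR 1))) -> 1
Full result column, 4 rows per line (P1,P2 fixed per line; P3,P4 runs 00..11 left to right):
  rows 0-3 [P1,P2=00]: 1101  = hex D
  rows 4-7 [P1,P2=01]: 1110  = hex E
  rows 8-11 [P1,P2=10]: 1110  = hex E
  rows 12-15 [P1,P2=11]: 0111  = hex 7
Output column (row 0 .. row 15) = 1101111011100111
Output column grouped in 4s = 1101 1110 1110 0111 = 0xDEE7
Convert to decimal digit by digit (value = value*16 + digit):
  D -> 13
  13*16 + 14 (E) = 222
  222*16 + 14 (E) = 3566
  3566*16 + 7 = 57063
Decimal = 57063

57063


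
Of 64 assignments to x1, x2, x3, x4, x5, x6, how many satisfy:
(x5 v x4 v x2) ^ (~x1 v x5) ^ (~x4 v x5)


CNF with 3 clauses over 6 vars (64 assignments).
An assignment satisfies CNF iff every clause has >=1 true literal.
Check each row (bits = x1,x2,x3,x4,x5,x6; clause T/F shown):
  row 0 [000000]: clauses=FTT -> 0
  row 1 [000001]: clauses=FTT -> 0
  row 2 [000010]: clauses=TTT -> 1
  row 3 [000011]: clauses=TTT -> 1
  row 4 [000100]: clauses=TTF -> 0
  (every remaining row is evaluated the same way; all 64 results are listed next)
Full result column, 8 rows per line (x1,x2,x3 fixed per line; x4,x5,x6 runs 000..111 left to right):
  rows 0-7 [x1,x2,x3=000]: 00110011  (ones: 4)
  rows 8-15 [x1,x2,x3=001]: 00110011  (ones: 4)
  rows 16-23 [x1,x2,x3=010]: 11110011  (ones: 6)
  rows 24-31 [x1,x2,x3=011]: 11110011  (ones: 6)
  rows 32-39 [x1,x2,x3=100]: 00110011  (ones: 4)
  rows 40-47 [x1,x2,x3=101]: 00110011  (ones: 4)
  rows 48-55 [x1,x2,x3=110]: 00110011  (ones: 4)
  rows 56-63 [x1,x2,x3=111]: 00110011  (ones: 4)
Satisfying assignments = 4+4+6+6+4+4+4+4 = 36

36


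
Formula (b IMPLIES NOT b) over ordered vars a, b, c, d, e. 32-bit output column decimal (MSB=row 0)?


Formula: (b IMPLIES NOT b) over a, b, c, d, e (32 rows)
Evaluate each row (bits = a,b,c,d,e, MSB first):
  row 0 [00000]: (0 IMPLIES NOT 0) -> 1
  row 1 [00001]: (0 IMPLIES NOT 0) -> 1
  row 2 [00010]: (0 IMPLIES NOT 0) -> 1
  row 3 [00011]: (0 IMPLIES NOT 0) -> 1
  row 4 [00100]: (0 IMPLIES NOT 0) -> 1
  row 5 [00101]: (0 IMPLIES NOT 0) -> 1
  row 6 [00110]: (0 IMPLIES NOT 0) -> 1
  row 7 [00111]: (0 IMPLIES NOT 0) -> 1
  row 8 [01000]: (1 IMPLIES NOT 1) -> 0
  row 9 [01001]: (1 IMPLIES NOT 1) -> 0
  row 10 [01010]: (1 IMPLIES NOT 1) -> 0
  row 11 [01011]: (1 IMPLIES NOT 1) -> 0
  row 12 [01100]: (1 IMPLIES NOT 1) -> 0
  row 13 [01101]: (1 IMPLIES NOT 1) -> 0
  row 14 [01110]: (1 IMPLIES NOT 1) -> 0
  row 15 [01111]: (1 IMPLIES NOT 1) -> 0
  row 16 [10000]: (0 IMPLIES NOT 0) -> 1
  row 17 [10001]: (0 IMPLIES NOT 0) -> 1
  row 18 [10010]: (0 IMPLIES NOT 0) -> 1
  row 19 [10011]: (0 IMPLIES NOT 0) -> 1
  row 20 [10100]: (0 IMPLIES NOT 0) -> 1
  row 21 [10101]: (0 IMPLIES NOT 0) -> 1
  row 22 [10110]: (0 IMPLIES NOT 0) -> 1
  row 23 [10111]: (0 IMPLIES NOT 0) -> 1
  row 24 [11000]: (1 IMPLIES NOT 1) -> 0
  row 25 [11001]: (1 IMPLIES NOT 1) -> 0
  row 26 [11010]: (1 IMPLIES NOT 1) -> 0
  row 27 [11011]: (1 IMPLIES NOT 1) -> 0
  row 28 [11100]: (1 IMPLIES NOT 1) -> 0
  row 29 [11101]: (1 IMPLIES NOT 1) -> 0
  row 30 [11110]: (1 IMPLIES NOT 1) -> 0
  row 31 [11111]: (1 IMPLIES NOT 1) -> 0
Full result column, 4 rows per line (a,b,c fixed per line; d,e runs 00..11 left to right):
  rows 0-3 [a,b,c=000]: 1111  = hex F
  rows 4-7 [a,b,c=001]: 1111  = hex F
  rows 8-11 [a,b,c=010]: 0000  = hex 0
  rows 12-15 [a,b,c=011]: 0000  = hex 0
  rows 16-19 [a,b,c=100]: 1111  = hex F
  rows 20-23 [a,b,c=101]: 1111  = hex F
  rows 24-27 [a,b,c=110]: 0000  = hex 0
  rows 28-31 [a,b,c=111]: 0000  = hex 0
Output column (row 0 .. row 31) = 11111111000000001111111100000000
Output column grouped in 4s = 1111 1111 0000 0000 1111 1111 0000 0000 = 0xFF00FF00
Convert to decimal digit by digit (value = value*16 + digit):
  F -> 15
  15*16 + 15 (F) = 255
  255*16 + 0 = 4080
  4080*16 + 0 = 65280
  65280*16 + 15 (F) = 1044495
  1044495*16 + 15 (F) = 16711935
  16711935*16 + 0 = 267390960
  267390960*16 + 0 = 4278255360
Decimal = 4278255360

4278255360


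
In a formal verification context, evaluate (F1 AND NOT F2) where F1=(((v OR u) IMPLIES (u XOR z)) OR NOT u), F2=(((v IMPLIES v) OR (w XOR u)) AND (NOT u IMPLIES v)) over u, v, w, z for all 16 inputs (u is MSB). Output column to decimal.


F1 = (((v OR u) IMPLIES (u XOR z)) OR NOT u)
F2 = (((v IMPLIES v) OR (w XOR u)) AND (NOT u IMPLIES v))
Counterexample to F1=>F2 is where F1=1 and F2=0.
Evaluate each row (bits = u,v,w,z, MSB first):
  row 0 [0000]: F1=1 F2=0 -> F1&~F2 -> 1
  row 1 [0001]: F1=1 F2=0 -> F1&~F2 -> 1
  row 2 [0010]: F1=1 F2=0 -> F1&~F2 -> 1
  row 3 [0011]: F1=1 F2=0 -> F1&~F2 -> 1
  row 4 [0100]: F1=1 F2=1 -> F1&~F2 -> 0
  row 5 [0101]: F1=1 F2=1 -> F1&~F2 -> 0
  row 6 [0110]: F1=1 F2=1 -> F1&~F2 -> 0
  row 7 [0111]: F1=1 F2=1 -> F1&~F2 -> 0
  row 8 [1000]: F1=1 F2=1 -> F1&~F2 -> 0
  row 9 [1001]: F1=0 F2=1 -> F1&~F2 -> 0
  row 10 [1010]: F1=1 F2=1 -> F1&~F2 -> 0
  row 11 [1011]: F1=0 F2=1 -> F1&~F2 -> 0
  row 12 [1100]: F1=1 F2=1 -> F1&~F2 -> 0
  row 13 [1101]: F1=0 F2=1 -> F1&~F2 -> 0
  row 14 [1110]: F1=1 F2=1 -> F1&~F2 -> 0
  row 15 [1111]: F1=0 F2=1 -> F1&~F2 -> 0
Full result column, 4 rows per line (u,v fixed per line; w,z runs 00..11 left to right):
  rows 0-3 [u,v=00]: 1111  = hex F
  rows 4-7 [u,v=01]: 0000  = hex 0
  rows 8-11 [u,v=10]: 0000  = hex 0
  rows 12-15 [u,v=11]: 0000  = hex 0
Counterexample vector (row 0 .. row 15) = 1111000000000000
Output column grouped in 4s = 1111 0000 0000 0000 = 0xF000
Convert to decimal digit by digit (value = value*16 + digit):
  F -> 15
  15*16 + 0 = 240
  240*16 + 0 = 3840
  3840*16 + 0 = 61440
Decimal = 61440

61440


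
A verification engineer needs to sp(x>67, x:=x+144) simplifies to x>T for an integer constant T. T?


Formula: sp(P, x:=E) = exists old_x. (x = E[old_x/x]) AND P[old_x/x] (old_x is the value of x before the assignment; eliminate old_x by solving x = E[old_x/x] for old_x)
Step 1: Precondition P: x>67, i.e. old_x > 67
Step 2: Assignment gives x = old_x + 144, so old_x = x - 144
Step 3: Substitute into P: x - 144 > 67
Step 4: Simplify: x > 67+144 = 211

211


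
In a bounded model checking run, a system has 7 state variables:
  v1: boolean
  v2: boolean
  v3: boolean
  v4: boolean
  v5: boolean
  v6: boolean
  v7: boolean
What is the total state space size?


State space = product of domain sizes of all variables.
Domain sizes:
  v1 (boolean): 2
  v2 (boolean): 2
  v3 (boolean): 2
  v4 (boolean): 2
  v5 (boolean): 2
  v6 (boolean): 2
  v7 (boolean): 2
Product = 2 * 2 * 2 * 2 * 2 * 2 * 2 = 128

128


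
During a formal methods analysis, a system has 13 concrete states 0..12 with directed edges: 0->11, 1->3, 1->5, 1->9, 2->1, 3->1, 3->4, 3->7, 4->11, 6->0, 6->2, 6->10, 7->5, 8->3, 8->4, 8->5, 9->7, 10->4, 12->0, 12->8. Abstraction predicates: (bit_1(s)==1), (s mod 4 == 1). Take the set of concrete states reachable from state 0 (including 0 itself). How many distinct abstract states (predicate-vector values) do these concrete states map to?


BFS from 0:
Concrete reachable: {0, 11}
Abstract via predicates (bit_1(s)==1), (s mod 4 == 1):
  (0,0) <- {0}
  (1,0) <- {11}
Distinct abstract states = 2

2


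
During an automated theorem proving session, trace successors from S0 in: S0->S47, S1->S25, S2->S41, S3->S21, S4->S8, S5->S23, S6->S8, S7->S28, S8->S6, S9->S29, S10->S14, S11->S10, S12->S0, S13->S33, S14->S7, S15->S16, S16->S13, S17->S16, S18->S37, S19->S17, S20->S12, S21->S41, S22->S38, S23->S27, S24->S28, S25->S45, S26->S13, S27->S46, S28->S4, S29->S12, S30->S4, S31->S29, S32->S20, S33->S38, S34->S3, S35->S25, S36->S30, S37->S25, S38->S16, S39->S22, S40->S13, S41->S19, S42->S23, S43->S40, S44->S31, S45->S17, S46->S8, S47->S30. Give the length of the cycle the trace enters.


Trace from S0 until a state repeats:
  S0 -> S47 -> S30 -> S4 -> S8 -> S6 -> S8
S8 first seen at step 4, revisited at step 6.
Cycle length = 6 - 4 = 2

2


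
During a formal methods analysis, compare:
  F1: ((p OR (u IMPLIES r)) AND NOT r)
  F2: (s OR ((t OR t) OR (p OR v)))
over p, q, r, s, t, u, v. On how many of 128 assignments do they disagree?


F1 = ((p OR (u IMPLIES r)) AND NOT r)
F2 = (s OR ((t OR t) OR (p OR v)))
Evaluate both on each of 128 rows (bits = p,q,r,s,t,u,v):
  row 0 [0000000]: F1=1 F2=0 (differ) -> 1
  row 1 [0000001]: F1=1 F2=1 -> 0
  row 2 [0000010]: F1=0 F2=0 -> 0
  row 3 [0000011]: F1=0 F2=1 (differ) -> 1
  row 4 [0000100]: F1=1 F2=1 -> 0
  (every remaining row is evaluated the same way; all 128 results are listed next)
Full result column, 8 rows per line (p,q,r,s fixed per line; t,u,v runs 000..111 left to right):
  rows 0-7 [p,q,r,s=0000]: 10010011  (ones: 4)
  rows 8-15 [p,q,r,s=0001]: 00110011  (ones: 4)
  rows 16-23 [p,q,r,s=0010]: 01011111  (ones: 6)
  rows 24-31 [p,q,r,s=0011]: 11111111  (ones: 8)
  rows 32-39 [p,q,r,s=0100]: 10010011  (ones: 4)
  rows 40-47 [p,q,r,s=0101]: 00110011  (ones: 4)
  rows 48-55 [p,q,r,s=0110]: 01011111  (ones: 6)
  rows 56-63 [p,q,r,s=0111]: 11111111  (ones: 8)
  rows 64-71 [p,q,r,s=1000]: 00000000  (ones: 0)
  rows 72-79 [p,q,r,s=1001]: 00000000  (ones: 0)
  rows 80-87 [p,q,r,s=1010]: 11111111  (ones: 8)
  rows 88-95 [p,q,r,s=1011]: 11111111  (ones: 8)
  rows 96-103 [p,q,r,s=1100]: 00000000  (ones: 0)
  rows 104-111 [p,q,r,s=1101]: 00000000  (ones: 0)
  rows 112-119 [p,q,r,s=1110]: 11111111  (ones: 8)
  rows 120-127 [p,q,r,s=1111]: 11111111  (ones: 8)
Disagreements = 4+4+6+8+4+4+6+8+0+0+8+8+0+0+8+8 = 76

76


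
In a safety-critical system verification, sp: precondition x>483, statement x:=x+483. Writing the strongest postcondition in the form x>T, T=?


Formula: sp(P, x:=E) = exists old_x. (x = E[old_x/x]) AND P[old_x/x] (old_x is the value of x before the assignment; eliminate old_x by solving x = E[old_x/x] for old_x)
Step 1: Precondition P: x>483, i.e. old_x > 483
Step 2: Assignment gives x = old_x + 483, so old_x = x - 483
Step 3: Substitute into P: x - 483 > 483
Step 4: Simplify: x > 483+483 = 966

966


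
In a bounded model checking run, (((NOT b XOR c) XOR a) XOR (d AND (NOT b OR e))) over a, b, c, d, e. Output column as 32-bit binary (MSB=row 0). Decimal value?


Formula: (((NOT b XOR c) XOR a) XOR (d AND (NOT b OR e))) over a, b, c, d, e (32 rows)
Evaluate each row (bits = a,b,c,d,e, MSB first):
  row 0 [00000]: (((NOT 0 XOR 0) XOR 0) XOR (0 AND (NOT 0 OR 0))) -> 1
  row 1 [00001]: (((NOT 0 XOR 0) XOR 0) XOR (0 AND (NOT 0 OR 1))) -> 1
  row 2 [00010]: (((NOT 0 XOR 0) XOR 0) XOR (1 AND (NOT 0 OR 0))) -> 0
  row 3 [00011]: (((NOT 0 XOR 0) XOR 0) XOR (1 AND (NOT 0 OR 1))) -> 0
  row 4 [00100]: (((NOT 0 XOR 1) XOR 0) XOR (0 AND (NOT 0 OR 0))) -> 0
  row 5 [00101]: (((NOT 0 XOR 1) XOR 0) XOR (0 AND (NOT 0 OR 1))) -> 0
  row 6 [00110]: (((NOT 0 XOR 1) XOR 0) XOR (1 AND (NOT 0 OR 0))) -> 1
  row 7 [00111]: (((NOT 0 XOR 1) XOR 0) XOR (1 AND (NOT 0 OR 1))) -> 1
  row 8 [01000]: (((NOT 1 XOR 0) XOR 0) XOR (0 AND (NOT 1 OR 0))) -> 0
  row 9 [01001]: (((NOT 1 XOR 0) XOR 0) XOR (0 AND (NOT 1 OR 1))) -> 0
  row 10 [01010]: (((NOT 1 XOR 0) XOR 0) XOR (1 AND (NOT 1 OR 0))) -> 0
  row 11 [01011]: (((NOT 1 XOR 0) XOR 0) XOR (1 AND (NOT 1 OR 1))) -> 1
  row 12 [01100]: (((NOT 1 XOR 1) XOR 0) XOR (0 AND (NOT 1 OR 0))) -> 1
  row 13 [01101]: (((NOT 1 XOR 1) XOR 0) XOR (0 AND (NOT 1 OR 1))) -> 1
  row 14 [01110]: (((NOT 1 XOR 1) XOR 0) XOR (1 AND (NOT 1 OR 0))) -> 1
  row 15 [01111]: (((NOT 1 XOR 1) XOR 0) XOR (1 AND (NOT 1 OR 1))) -> 0
  row 16 [10000]: (((NOT 0 XOR 0) XOR 1) XOR (0 AND (NOT 0 OR 0))) -> 0
  row 17 [10001]: (((NOT 0 XOR 0) XOR 1) XOR (0 AND (NOT 0 OR 1))) -> 0
  row 18 [10010]: (((NOT 0 XOR 0) XOR 1) XOR (1 AND (NOT 0 OR 0))) -> 1
  row 19 [10011]: (((NOT 0 XOR 0) XOR 1) XOR (1 AND (NOT 0 OR 1))) -> 1
  row 20 [10100]: (((NOT 0 XOR 1) XOR 1) XOR (0 AND (NOT 0 OR 0))) -> 1
  row 21 [10101]: (((NOT 0 XOR 1) XOR 1) XOR (0 AND (NOT 0 OR 1))) -> 1
  row 22 [10110]: (((NOT 0 XOR 1) XOR 1) XOR (1 AND (NOT 0 OR 0))) -> 0
  row 23 [10111]: (((NOT 0 XOR 1) XOR 1) XOR (1 AND (NOT 0 OR 1))) -> 0
  row 24 [11000]: (((NOT 1 XOR 0) XOR 1) XOR (0 AND (NOT 1 OR 0))) -> 1
  row 25 [11001]: (((NOT 1 XOR 0) XOR 1) XOR (0 AND (NOT 1 OR 1))) -> 1
  row 26 [11010]: (((NOT 1 XOR 0) XOR 1) XOR (1 AND (NOT 1 OR 0))) -> 1
  row 27 [11011]: (((NOT 1 XOR 0) XOR 1) XOR (1 AND (NOT 1 OR 1))) -> 0
  row 28 [11100]: (((NOT 1 XOR 1) XOR 1) XOR (0 AND (NOT 1 OR 0))) -> 0
  row 29 [11101]: (((NOT 1 XOR 1) XOR 1) XOR (0 AND (NOT 1 OR 1))) -> 0
  row 30 [11110]: (((NOT 1 XOR 1) XOR 1) XOR (1 AND (NOT 1 OR 0))) -> 0
  row 31 [11111]: (((NOT 1 XOR 1) XOR 1) XOR (1 AND (NOT 1 OR 1))) -> 1
Full result column, 4 rows per line (a,b,c fixed per line; d,e runs 00..11 left to right):
  rows 0-3 [a,b,c=000]: 1100  = hex C
  rows 4-7 [a,b,c=001]: 0011  = hex 3
  rows 8-11 [a,b,c=010]: 0001  = hex 1
  rows 12-15 [a,b,c=011]: 1110  = hex E
  rows 16-19 [a,b,c=100]: 0011  = hex 3
  rows 20-23 [a,b,c=101]: 1100  = hex C
  rows 24-27 [a,b,c=110]: 1110  = hex E
  rows 28-31 [a,b,c=111]: 0001  = hex 1
Output column (row 0 .. row 31) = 11000011000111100011110011100001
Output column grouped in 4s = 1100 0011 0001 1110 0011 1100 1110 0001 = 0xC31E3CE1
Convert to decimal digit by digit (value = value*16 + digit):
  C -> 12
  12*16 + 3 = 195
  195*16 + 1 = 3121
  3121*16 + 14 (E) = 49950
  49950*16 + 3 = 799203
  799203*16 + 12 (C) = 12787260
  12787260*16 + 14 (E) = 204596174
  204596174*16 + 1 = 3273538785
Decimal = 3273538785

3273538785


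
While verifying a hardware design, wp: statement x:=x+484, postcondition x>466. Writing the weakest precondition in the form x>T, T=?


Formula: wp(x:=E, P) = P[E/x] (substitute E for x in postcondition)
Step 1: Postcondition: x>466
Step 2: Substitute x+484 for x: x+484>466
Step 3: Solve for x: x > 466-484 = -18

-18


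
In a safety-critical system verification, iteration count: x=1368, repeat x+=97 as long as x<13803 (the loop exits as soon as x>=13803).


Step 1: x goes from 1368 toward 13803 by 97; the body runs while x<13803, so iterations = ceil((bound-start)/step)
Step 2: Distance=12435
Step 3: ceil(12435/97)=129

129


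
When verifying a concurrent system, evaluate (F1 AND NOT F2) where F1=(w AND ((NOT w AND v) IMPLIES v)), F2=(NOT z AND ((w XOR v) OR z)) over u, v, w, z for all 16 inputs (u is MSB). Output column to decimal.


F1 = (w AND ((NOT w AND v) IMPLIES v))
F2 = (NOT z AND ((w XOR v) OR z))
Counterexample to F1=>F2 is where F1=1 and F2=0.
Evaluate each row (bits = u,v,w,z, MSB first):
  row 0 [0000]: F1=0 F2=0 -> F1&~F2 -> 0
  row 1 [0001]: F1=0 F2=0 -> F1&~F2 -> 0
  row 2 [0010]: F1=1 F2=1 -> F1&~F2 -> 0
  row 3 [0011]: F1=1 F2=0 -> F1&~F2 -> 1
  row 4 [0100]: F1=0 F2=1 -> F1&~F2 -> 0
  row 5 [0101]: F1=0 F2=0 -> F1&~F2 -> 0
  row 6 [0110]: F1=1 F2=0 -> F1&~F2 -> 1
  row 7 [0111]: F1=1 F2=0 -> F1&~F2 -> 1
  row 8 [1000]: F1=0 F2=0 -> F1&~F2 -> 0
  row 9 [1001]: F1=0 F2=0 -> F1&~F2 -> 0
  row 10 [1010]: F1=1 F2=1 -> F1&~F2 -> 0
  row 11 [1011]: F1=1 F2=0 -> F1&~F2 -> 1
  row 12 [1100]: F1=0 F2=1 -> F1&~F2 -> 0
  row 13 [1101]: F1=0 F2=0 -> F1&~F2 -> 0
  row 14 [1110]: F1=1 F2=0 -> F1&~F2 -> 1
  row 15 [1111]: F1=1 F2=0 -> F1&~F2 -> 1
Full result column, 4 rows per line (u,v fixed per line; w,z runs 00..11 left to right):
  rows 0-3 [u,v=00]: 0001  = hex 1
  rows 4-7 [u,v=01]: 0011  = hex 3
  rows 8-11 [u,v=10]: 0001  = hex 1
  rows 12-15 [u,v=11]: 0011  = hex 3
Counterexample vector (row 0 .. row 15) = 0001001100010011
Output column grouped in 4s = 0001 0011 0001 0011 = 0x1313
Convert to decimal digit by digit (value = value*16 + digit):
  1 -> 1
  1*16 + 3 = 19
  19*16 + 1 = 305
  305*16 + 3 = 4883
Decimal = 4883

4883


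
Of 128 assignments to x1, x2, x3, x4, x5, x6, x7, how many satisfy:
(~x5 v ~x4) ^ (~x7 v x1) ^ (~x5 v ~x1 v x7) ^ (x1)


CNF with 4 clauses over 7 vars (128 assignments).
An assignment satisfies CNF iff every clause has >=1 true literal.
Check each row (bits = x1,x2,x3,x4,x5,x6,x7; clause T/F shown):
  row 0 [0000000]: clauses=TTTF -> 0
  row 1 [0000001]: clauses=TFTF -> 0
  row 2 [0000010]: clauses=TTTF -> 0
  row 3 [0000011]: clauses=TFTF -> 0
  row 4 [0000100]: clauses=TTTF -> 0
  (every remaining row is evaluated the same way; all 128 results are listed next)
Full result column, 8 rows per line (x1,x2,x3,x4 fixed per line; x5,x6,x7 runs 000..111 left to right):
  rows 0-7 [x1,x2,x3,x4=0000]: 00000000  (ones: 0)
  rows 8-15 [x1,x2,x3,x4=0001]: 00000000  (ones: 0)
  rows 16-23 [x1,x2,x3,x4=0010]: 00000000  (ones: 0)
  rows 24-31 [x1,x2,x3,x4=0011]: 00000000  (ones: 0)
  rows 32-39 [x1,x2,x3,x4=0100]: 00000000  (ones: 0)
  rows 40-47 [x1,x2,x3,x4=0101]: 00000000  (ones: 0)
  rows 48-55 [x1,x2,x3,x4=0110]: 00000000  (ones: 0)
  rows 56-63 [x1,x2,x3,x4=0111]: 00000000  (ones: 0)
  rows 64-71 [x1,x2,x3,x4=1000]: 11110101  (ones: 6)
  rows 72-79 [x1,x2,x3,x4=1001]: 11110000  (ones: 4)
  rows 80-87 [x1,x2,x3,x4=1010]: 11110101  (ones: 6)
  rows 88-95 [x1,x2,x3,x4=1011]: 11110000  (ones: 4)
  rows 96-103 [x1,x2,x3,x4=1100]: 11110101  (ones: 6)
  rows 104-111 [x1,x2,x3,x4=1101]: 11110000  (ones: 4)
  rows 112-119 [x1,x2,x3,x4=1110]: 11110101  (ones: 6)
  rows 120-127 [x1,x2,x3,x4=1111]: 11110000  (ones: 4)
Satisfying assignments = 0+0+0+0+0+0+0+0+6+4+6+4+6+4+6+4 = 40

40


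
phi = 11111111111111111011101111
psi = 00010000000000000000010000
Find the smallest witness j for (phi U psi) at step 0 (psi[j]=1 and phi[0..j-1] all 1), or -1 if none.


(phi U psi) at 0: need smallest j with psi[j]=1 and phi[i]=1 for all i in [0,j).
Scan from step 0:
  step 0: phi=1, psi=0 -> continue
  step 1: phi=1, psi=0 -> continue
  step 2: phi=1, psi=0 -> continue
  step 3: psi=1 and phi held for [0,3) -> witness found
Witness step = 3

3


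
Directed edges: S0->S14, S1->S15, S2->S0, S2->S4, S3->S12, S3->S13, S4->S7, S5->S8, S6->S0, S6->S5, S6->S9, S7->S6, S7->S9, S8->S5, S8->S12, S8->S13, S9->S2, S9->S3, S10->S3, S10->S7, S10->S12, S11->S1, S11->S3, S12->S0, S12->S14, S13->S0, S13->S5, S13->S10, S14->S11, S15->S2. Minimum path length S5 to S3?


BFS layer-by-layer from S5:
  dist 0: {S5}
  dist 1: {S8}
  dist 2: {S12, S13}
  dist 3: {S0, S10, S14}
  dist 4: {S3, S7, S11}
  -> S3 reached at distance 4
Shortest path length = 4

4


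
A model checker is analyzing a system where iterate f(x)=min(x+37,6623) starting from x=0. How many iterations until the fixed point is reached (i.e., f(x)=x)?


Step 1: x=0, cap=6623, increment=37
Step 2: x grows by 37 each step until capped at 6623; fixed point is x=6623
Step 3: iterations = ceil(6623/37) = 179

179


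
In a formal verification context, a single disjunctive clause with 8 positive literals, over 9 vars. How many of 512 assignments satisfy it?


Step 1: Total=2^9=512
Step 2: Unsat when all 8 false: 2^1=2
Step 3: Sat=512-2=510

510


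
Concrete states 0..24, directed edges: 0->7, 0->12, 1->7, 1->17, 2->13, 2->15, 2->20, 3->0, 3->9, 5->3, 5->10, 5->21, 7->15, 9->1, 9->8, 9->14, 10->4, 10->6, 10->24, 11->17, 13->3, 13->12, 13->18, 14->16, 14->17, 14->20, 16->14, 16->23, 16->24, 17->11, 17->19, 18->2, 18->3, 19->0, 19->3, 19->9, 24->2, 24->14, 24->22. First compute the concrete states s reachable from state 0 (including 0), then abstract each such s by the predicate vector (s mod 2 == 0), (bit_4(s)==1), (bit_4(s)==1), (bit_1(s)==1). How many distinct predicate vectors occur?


BFS from 0:
Concrete reachable: {0, 7, 12, 15}
Abstract via predicates (s mod 2 == 0), (bit_4(s)==1), (bit_4(s)==1), (bit_1(s)==1):
  (0,0,0,1) <- {7, 15}
  (1,0,0,0) <- {0, 12}
Distinct abstract states = 2

2


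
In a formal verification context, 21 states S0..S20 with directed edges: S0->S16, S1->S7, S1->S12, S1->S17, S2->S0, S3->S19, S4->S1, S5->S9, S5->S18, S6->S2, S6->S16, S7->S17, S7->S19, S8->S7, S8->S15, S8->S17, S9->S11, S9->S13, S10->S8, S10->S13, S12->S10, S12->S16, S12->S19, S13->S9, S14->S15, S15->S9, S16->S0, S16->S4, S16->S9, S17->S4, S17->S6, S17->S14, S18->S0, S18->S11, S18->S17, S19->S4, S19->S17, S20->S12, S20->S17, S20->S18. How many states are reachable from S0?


BFS from S0:
  layer 0: {S0}
  layer 1: {S16}
  layer 2: {S4, S9}
  layer 3: {S1, S11, S13}
  layer 4: {S7, S12, S17}
  layer 5: {S6, S10, S14, S19}
  layer 6: {S2, S8, S15}
Reachable set: {S0, S1, S2, S4, S6, S7, S8, S9, S10, S11, S12, S13, S14, S15, S16, S17, S19}
Count = 17

17


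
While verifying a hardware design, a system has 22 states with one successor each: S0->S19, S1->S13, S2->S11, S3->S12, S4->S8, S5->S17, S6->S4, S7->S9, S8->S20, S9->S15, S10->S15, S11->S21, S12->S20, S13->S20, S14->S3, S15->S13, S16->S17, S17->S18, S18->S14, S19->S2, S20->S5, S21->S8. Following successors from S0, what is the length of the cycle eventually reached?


Trace from S0 until a state repeats:
  S0 -> S19 -> S2 -> S11 -> S21 -> S8 -> S20 -> S5 -> S17 -> S18 -> S14 -> S3 -> S12 -> S20
S20 first seen at step 6, revisited at step 13.
Cycle length = 13 - 6 = 7

7


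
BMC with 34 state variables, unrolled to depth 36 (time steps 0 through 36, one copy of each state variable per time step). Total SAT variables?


BMC unrolls to depth k, creating one copy of each state var for steps 0..k.
Step count = 36 + 1 = 37 (steps 0 through 36)
Vars per step = 34
Total = 34 * 37 = 1258

1258


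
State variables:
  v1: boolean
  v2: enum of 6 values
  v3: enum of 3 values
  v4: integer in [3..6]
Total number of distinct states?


State space = product of domain sizes of all variables.
Domain sizes:
  v1 (boolean): 2
  v2 (enum of 6 values): 6
  v3 (enum of 3 values): 3
  v4 (integer in [3..6]): 4
Product = 2 * 6 * 3 * 4 = 144

144


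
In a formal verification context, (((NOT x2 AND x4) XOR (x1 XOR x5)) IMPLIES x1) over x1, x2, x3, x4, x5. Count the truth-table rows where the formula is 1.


Formula: (((NOT x2 AND x4) XOR (x1 XOR x5)) IMPLIES x1) over 5 vars (32 rows)
Evaluate each row (x1, x2, x3, x4, x5 as bits, MSB first):
  row 0 [00000]: (((NOT 0 AND 0) XOR (0 XOR 0)) IMPLIES 0) -> 1
  row 1 [00001]: (((NOT 0 AND 0) XOR (0 XOR 1)) IMPLIES 0) -> 0
  row 2 [00010]: (((NOT 0 AND 1) XOR (0 XOR 0)) IMPLIES 0) -> 0
  row 3 [00011]: (((NOT 0 AND 1) XOR (0 XOR 1)) IMPLIES 0) -> 1
  row 4 [00100]: (((NOT 0 AND 0) XOR (0 XOR 0)) IMPLIES 0) -> 1
  row 5 [00101]: (((NOT 0 AND 0) XOR (0 XOR 1)) IMPLIES 0) -> 0
  row 6 [00110]: (((NOT 0 AND 1) XOR (0 XOR 0)) IMPLIES 0) -> 0
  row 7 [00111]: (((NOT 0 AND 1) XOR (0 XOR 1)) IMPLIES 0) -> 1
  row 8 [01000]: (((NOT 1 AND 0) XOR (0 XOR 0)) IMPLIES 0) -> 1
  row 9 [01001]: (((NOT 1 AND 0) XOR (0 XOR 1)) IMPLIES 0) -> 0
  row 10 [01010]: (((NOT 1 AND 1) XOR (0 XOR 0)) IMPLIES 0) -> 1
  row 11 [01011]: (((NOT 1 AND 1) XOR (0 XOR 1)) IMPLIES 0) -> 0
  row 12 [01100]: (((NOT 1 AND 0) XOR (0 XOR 0)) IMPLIES 0) -> 1
  row 13 [01101]: (((NOT 1 AND 0) XOR (0 XOR 1)) IMPLIES 0) -> 0
  row 14 [01110]: (((NOT 1 AND 1) XOR (0 XOR 0)) IMPLIES 0) -> 1
  row 15 [01111]: (((NOT 1 AND 1) XOR (0 XOR 1)) IMPLIES 0) -> 0
  row 16 [10000]: (((NOT 0 AND 0) XOR (1 XOR 0)) IMPLIES 1) -> 1
  row 17 [10001]: (((NOT 0 AND 0) XOR (1 XOR 1)) IMPLIES 1) -> 1
  row 18 [10010]: (((NOT 0 AND 1) XOR (1 XOR 0)) IMPLIES 1) -> 1
  row 19 [10011]: (((NOT 0 AND 1) XOR (1 XOR 1)) IMPLIES 1) -> 1
  row 20 [10100]: (((NOT 0 AND 0) XOR (1 XOR 0)) IMPLIES 1) -> 1
  row 21 [10101]: (((NOT 0 AND 0) XOR (1 XOR 1)) IMPLIES 1) -> 1
  row 22 [10110]: (((NOT 0 AND 1) XOR (1 XOR 0)) IMPLIES 1) -> 1
  row 23 [10111]: (((NOT 0 AND 1) XOR (1 XOR 1)) IMPLIES 1) -> 1
  row 24 [11000]: (((NOT 1 AND 0) XOR (1 XOR 0)) IMPLIES 1) -> 1
  row 25 [11001]: (((NOT 1 AND 0) XOR (1 XOR 1)) IMPLIES 1) -> 1
  row 26 [11010]: (((NOT 1 AND 1) XOR (1 XOR 0)) IMPLIES 1) -> 1
  row 27 [11011]: (((NOT 1 AND 1) XOR (1 XOR 1)) IMPLIES 1) -> 1
  row 28 [11100]: (((NOT 1 AND 0) XOR (1 XOR 0)) IMPLIES 1) -> 1
  row 29 [11101]: (((NOT 1 AND 0) XOR (1 XOR 1)) IMPLIES 1) -> 1
  row 30 [11110]: (((NOT 1 AND 1) XOR (1 XOR 0)) IMPLIES 1) -> 1
  row 31 [11111]: (((NOT 1 AND 1) XOR (1 XOR 1)) IMPLIES 1) -> 1
Full result column, 8 rows per line (x1,x2 fixed per line; x3,x4,x5 runs 000..111 left to right):
  rows 0-7 [x1,x2=00]: 10011001  (ones: 4)
  rows 8-15 [x1,x2=01]: 10101010  (ones: 4)
  rows 16-23 [x1,x2=10]: 11111111  (ones: 8)
  rows 24-31 [x1,x2=11]: 11111111  (ones: 8)
Count of 1-rows = 4+4+8+8 = 24

24
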